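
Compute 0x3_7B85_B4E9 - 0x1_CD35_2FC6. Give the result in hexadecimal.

Subtract column by column in base 16:
  9-6 → 3
  E-C → 2
  4-F → 5 (borrow)
  B-2-1 → 8
  5-5 → 0
  8-3 → 5
  B-D → E (borrow)
  7-C-1 → A (borrow)
  3-1-1 → 1

0x1AE508523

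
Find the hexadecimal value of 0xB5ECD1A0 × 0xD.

0x93D06A520

Multiply each base-16 digit by 13, carrying:
  0×13 = 0 → write 0
  A×13 = 130 → write 2 carry 8
  1×13+8 = 21 → write 5 carry 1
  D×13+1 = 170 → write A carry 10
  C×13+10 = 166 → write 6 carry 10
  E×13+10 = 192 → write 0 carry 12
  5×13+12 = 77 → write D carry 4
  B×13+4 = 147 → write 3 carry 9
  remaining carry: 9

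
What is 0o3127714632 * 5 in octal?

0o17667400002

Multiply each base-8 digit by 5, carrying:
  2×5 = 10 → write 2 carry 1
  3×5+1 = 16 → write 0 carry 2
  6×5+2 = 32 → write 0 carry 4
  4×5+4 = 24 → write 0 carry 3
  1×5+3 = 8 → write 0 carry 1
  7×5+1 = 36 → write 4 carry 4
  7×5+4 = 39 → write 7 carry 4
  2×5+4 = 14 → write 6 carry 1
  1×5+1 = 6 → write 6
  3×5 = 15 → write 7 carry 1
  remaining carry: 1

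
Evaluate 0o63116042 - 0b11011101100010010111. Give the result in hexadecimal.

0xBEC38B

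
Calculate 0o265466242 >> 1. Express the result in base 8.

0o132633121

1 bits is not a whole number of base-8 digits; in binary: 10110101100110110010100010 >> 1 = 1011010110011011001010001.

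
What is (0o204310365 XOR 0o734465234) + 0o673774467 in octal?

0o1424771640

First 0o204310365 XOR 0o734465234 = 0o530775151.
Add column by column in base 8, right to left:
  1+7 = 0 carry 1
  5+6+1 = 4 carry 1
  1+4+1 = 6
  5+4 = 1 carry 1
  7+7+1 = 7 carry 1
  7+7+1 = 7 carry 1
  0+3+1 = 4
  3+7 = 2 carry 1
  5+6+1 = 4 carry 1
  final carry 1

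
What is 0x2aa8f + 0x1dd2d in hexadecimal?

Add column by column in base 16, right to left:
  f+d = c carry 1
  8+2+1 = b
  a+d = 7 carry 1
  a+d+1 = 8 carry 1
  2+1+1 = 4

0x487bc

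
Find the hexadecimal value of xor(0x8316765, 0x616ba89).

0xe27ddec

XOR each hex digit independently (no carries):
  8^6=e, 3^1=2, 1^6=7, 6^b=d, 7^a=d, 6^8=e, 5^9=c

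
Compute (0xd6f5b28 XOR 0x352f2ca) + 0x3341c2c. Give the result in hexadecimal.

First 0xd6f5b28 XOR 0x352f2ca = 0xe3da9e2.
Add column by column in base 16, right to left:
  2+c = e
  e+2 = 0 carry 1
  9+c+1 = 6 carry 1
  a+1+1 = c
  d+4 = 1 carry 1
  3+3+1 = 7
  e+3 = 1 carry 1
  final carry 1

0x1171c60e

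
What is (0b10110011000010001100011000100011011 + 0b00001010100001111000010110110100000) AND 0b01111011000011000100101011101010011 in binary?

0b111001000000000100101011000010011

Add column by column in base 2, right to left:
  1+0 = 1
  1+0 = 1
  0+0 = 0
  1+0 = 1
  1+0 = 1
  0+1 = 1
  0+0 = 0
  0+1 = 1
  1+1 = 0 carry 1
  0+0+1 = 1
  0+1 = 1
  0+1 = 1
  1+0 = 1
  1+1 = 0 carry 1
  0+0+1 = 1
  0+0 = 0
  0+0 = 0
  1+0 = 1
  1+1 = 0 carry 1
  0+1+1 = 0 carry 1
  0+1+1 = 0 carry 1
  0+1+1 = 0 carry 1
  1+0+1 = 0 carry 1
  0+0+1 = 1
  0+0 = 0
  0+0 = 0
  0+1 = 1
  1+0 = 1
  1+1 = 0 carry 1
  0+0+1 = 1
  0+1 = 1
  1+0 = 1
  1+0 = 1
  0+0 = 0
  1+0 = 1
Sum = 0b10111101100100000100101111010111011; now AND with 0b01111011000011000100101011101010011:
  10111101100100000100101111010111011
& 01111011000011000100101011101010011
= 00111001000000000100101011000010011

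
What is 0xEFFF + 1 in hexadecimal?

The trailing 3 digits are F (max in base 16), so adding 1 cascades: they roll to 0 and the next digit up increments.

0xF000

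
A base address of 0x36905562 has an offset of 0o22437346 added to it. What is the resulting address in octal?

0o6666512110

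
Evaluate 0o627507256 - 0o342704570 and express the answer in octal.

Subtract column by column in base 8:
  6-0 → 6
  5-7 → 6 (borrow)
  2-5-1 → 4 (borrow)
  7-4-1 → 2
  0-0 → 0
  5-7 → 6 (borrow)
  7-2-1 → 4
  2-4 → 6 (borrow)
  6-3-1 → 2

0o264602466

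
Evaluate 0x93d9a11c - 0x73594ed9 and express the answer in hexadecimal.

0x20805243

Subtract column by column in base 16:
  c-9 → 3
  1-d → 4 (borrow)
  1-e-1 → 2 (borrow)
  a-4-1 → 5
  9-9 → 0
  d-5 → 8
  3-3 → 0
  9-7 → 2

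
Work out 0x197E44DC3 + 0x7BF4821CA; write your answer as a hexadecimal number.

Add column by column in base 16, right to left:
  3+A = D
  C+C = 8 carry 1
  D+1+1 = F
  4+2 = 6
  4+8 = C
  E+4 = 2 carry 1
  7+F+1 = 7 carry 1
  9+B+1 = 5 carry 1
  1+7+1 = 9

0x9572C6F8D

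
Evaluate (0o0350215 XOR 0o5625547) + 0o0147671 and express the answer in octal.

0o5745643

First 0o0350215 XOR 0o5625547 = 0o5575752.
Add column by column in base 8, right to left:
  2+1 = 3
  5+7 = 4 carry 1
  7+6+1 = 6 carry 1
  5+7+1 = 5 carry 1
  7+4+1 = 4 carry 1
  5+1+1 = 7
  5+0 = 5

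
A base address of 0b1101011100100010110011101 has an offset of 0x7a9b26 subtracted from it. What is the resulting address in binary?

0x7a9b26 = 0b11110101001101100100110 in binary.
Subtract column by column in base 2:
  1-0 → 1
  0-1 → 1 (borrow)
  1-1-1 → 1 (borrow)
  1-0-1 → 0
  1-0 → 1
  0-1 → 1 (borrow)
  0-0-1 → 1 (borrow)
  1-0-1 → 0
  1-1 → 0
  0-1 → 1 (borrow)
  1-0-1 → 0
  0-1 → 1 (borrow)
  0-1-1 → 0 (borrow)
  0-0-1 → 1 (borrow)
  1-0-1 → 0
  0-1 → 1 (borrow)
  0-0-1 → 1 (borrow)
  1-1-1 → 1 (borrow)
  1-0-1 → 0
  1-1 → 0
  0-1 → 1 (borrow)
  1-1-1 → 1 (borrow)
  0-1-1 → 0 (borrow)
  1-0-1 → 0
  1-0 → 1

0b1001100111010101001110111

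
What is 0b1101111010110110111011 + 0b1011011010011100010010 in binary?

Add column by column in base 2, right to left:
  1+0 = 1
  1+1 = 0 carry 1
  0+0+1 = 1
  1+0 = 1
  1+1 = 0 carry 1
  1+0+1 = 0 carry 1
  0+0+1 = 1
  1+0 = 1
  1+1 = 0 carry 1
  0+1+1 = 0 carry 1
  1+1+1 = 1 carry 1
  1+0+1 = 0 carry 1
  0+0+1 = 1
  1+1 = 0 carry 1
  0+0+1 = 1
  1+1 = 0 carry 1
  1+1+1 = 1 carry 1
  1+0+1 = 0 carry 1
  1+1+1 = 1 carry 1
  0+1+1 = 0 carry 1
  1+0+1 = 0 carry 1
  1+1+1 = 1 carry 1
  final carry 1

0b11001010101010011001101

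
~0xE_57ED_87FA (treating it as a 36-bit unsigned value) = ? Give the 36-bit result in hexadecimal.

Each hex digit d becomes F−d:
  E→1, 5→A, 7→8, E→1, D→2, 8→7, 7→8, F→0, A→5

0x1A8127805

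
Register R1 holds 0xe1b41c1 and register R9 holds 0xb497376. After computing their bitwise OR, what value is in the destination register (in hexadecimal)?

OR each hex digit independently (no carries):
  e|b=f, 1|4=5, b|9=b, 4|7=7, 1|3=3, c|7=f, 1|6=7

0xf5b73f7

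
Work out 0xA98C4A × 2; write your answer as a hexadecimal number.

0x1531894

Multiply each base-16 digit by 2, carrying:
  A×2 = 20 → write 4 carry 1
  4×2+1 = 9 → write 9
  C×2 = 24 → write 8 carry 1
  8×2+1 = 17 → write 1 carry 1
  9×2+1 = 19 → write 3 carry 1
  A×2+1 = 21 → write 5 carry 1
  remaining carry: 1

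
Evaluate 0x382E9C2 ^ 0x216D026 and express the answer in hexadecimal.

0x19439E4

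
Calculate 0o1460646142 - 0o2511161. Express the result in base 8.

Subtract column by column in base 8:
  2-1 → 1
  4-6 → 6 (borrow)
  1-1-1 → 7 (borrow)
  6-1-1 → 4
  4-1 → 3
  6-5 → 1
  0-2 → 6 (borrow)
  6-0-1 → 5
  4-0 → 4
  1-0 → 1

0o1456134761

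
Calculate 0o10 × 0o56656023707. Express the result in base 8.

Multiply each base-8 digit by 8, carrying:
  7×8 = 56 → write 0 carry 7
  0×8+7 = 7 → write 7
  7×8 = 56 → write 0 carry 7
  3×8+7 = 31 → write 7 carry 3
  2×8+3 = 19 → write 3 carry 2
  0×8+2 = 2 → write 2
  6×8 = 48 → write 0 carry 6
  5×8+6 = 46 → write 6 carry 5
  6×8+5 = 53 → write 5 carry 6
  6×8+6 = 54 → write 6 carry 6
  5×8+6 = 46 → write 6 carry 5
  remaining carry: 5

0o566560237070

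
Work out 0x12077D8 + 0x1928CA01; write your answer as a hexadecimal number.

Add column by column in base 16, right to left:
  8+1 = 9
  D+0 = D
  7+A = 1 carry 1
  7+C+1 = 4 carry 1
  0+8+1 = 9
  2+2 = 4
  1+9 = A
  0+1 = 1

0x1A4941D9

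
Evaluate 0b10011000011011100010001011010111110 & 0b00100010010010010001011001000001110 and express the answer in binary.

AND bit by bit (1 only where both bits are 1):
  10011000011011100010001011010111110
& 00100010010010010001011001000001110
= 00000000010010000000001001000001110

0b00000000010010000000001001000001110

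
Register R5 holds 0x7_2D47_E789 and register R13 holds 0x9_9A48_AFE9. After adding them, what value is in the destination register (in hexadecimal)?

Add column by column in base 16, right to left:
  9+9 = 2 carry 1
  8+E+1 = 7 carry 1
  7+F+1 = 7 carry 1
  E+A+1 = 9 carry 1
  7+8+1 = 0 carry 1
  4+4+1 = 9
  D+A = 7 carry 1
  2+9+1 = C
  7+9 = 0 carry 1
  final carry 1

0x10C7909772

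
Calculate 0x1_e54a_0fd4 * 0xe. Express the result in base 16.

0x1a8a0cdd98

Multiply each base-16 digit by 14, carrying:
  4×14 = 56 → write 8 carry 3
  d×14+3 = 185 → write 9 carry 11
  f×14+11 = 221 → write d carry 13
  0×14+13 = 13 → write d
  a×14 = 140 → write c carry 8
  4×14+8 = 64 → write 0 carry 4
  5×14+4 = 74 → write a carry 4
  e×14+4 = 200 → write 8 carry 12
  1×14+12 = 26 → write a carry 1
  remaining carry: 1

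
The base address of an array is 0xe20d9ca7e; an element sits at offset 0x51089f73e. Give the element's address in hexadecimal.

Add column by column in base 16, right to left:
  e+e = c carry 1
  7+3+1 = b
  a+7 = 1 carry 1
  c+f+1 = c carry 1
  9+9+1 = 3 carry 1
  d+8+1 = 6 carry 1
  0+0+1 = 1
  2+1 = 3
  e+5 = 3 carry 1
  final carry 1

0x133163c1bc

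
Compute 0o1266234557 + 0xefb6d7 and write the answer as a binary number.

0b1011110010001111000001000110

0o1266234557 = 0b1010110110010011100101101111 in binary.
0xefb6d7 = 0b111011111011011011010111 in binary.
Add column by column in base 2, right to left:
  1+1 = 0 carry 1
  1+1+1 = 1 carry 1
  1+1+1 = 1 carry 1
  1+0+1 = 0 carry 1
  0+1+1 = 0 carry 1
  1+0+1 = 0 carry 1
  1+1+1 = 1 carry 1
  0+1+1 = 0 carry 1
  1+0+1 = 0 carry 1
  0+1+1 = 0 carry 1
  0+1+1 = 0 carry 1
  1+0+1 = 0 carry 1
  1+1+1 = 1 carry 1
  1+1+1 = 1 carry 1
  0+0+1 = 1
  0+1 = 1
  1+1 = 0 carry 1
  0+1+1 = 0 carry 1
  0+1+1 = 0 carry 1
  1+1+1 = 1 carry 1
  1+0+1 = 0 carry 1
  0+1+1 = 0 carry 1
  1+1+1 = 1 carry 1
  1+1+1 = 1 carry 1
  0+0+1 = 1
  1+0 = 1
  0+0 = 0
  1+0 = 1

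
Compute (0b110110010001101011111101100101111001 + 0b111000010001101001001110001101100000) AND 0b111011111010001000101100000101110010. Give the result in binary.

0b101010100010000000001000000001010000

Add column by column in base 2, right to left:
  1+0 = 1
  0+0 = 0
  0+0 = 0
  1+0 = 1
  1+0 = 1
  1+1 = 0 carry 1
  1+1+1 = 1 carry 1
  0+0+1 = 1
  1+1 = 0 carry 1
  0+1+1 = 0 carry 1
  0+0+1 = 1
  1+0 = 1
  1+0 = 1
  0+1 = 1
  1+1 = 0 carry 1
  1+1+1 = 1 carry 1
  1+0+1 = 0 carry 1
  1+0+1 = 0 carry 1
  1+1+1 = 1 carry 1
  1+0+1 = 0 carry 1
  0+0+1 = 1
  1+1 = 0 carry 1
  0+0+1 = 1
  1+1 = 0 carry 1
  1+1+1 = 1 carry 1
  0+0+1 = 1
  0+0 = 0
  0+0 = 0
  1+1 = 0 carry 1
  0+0+1 = 1
  0+0 = 0
  1+0 = 1
  1+0 = 1
  0+1 = 1
  1+1 = 0 carry 1
  1+1+1 = 1 carry 1
  final carry 1
Sum = 0b1101110100011010101001011110011011001; now AND with 0b111011111010001000101100000101110010:
  1101110100011010101001011110011011001
& 0111011111010001000101100000101110010
= 0101010100010000000001000000001010000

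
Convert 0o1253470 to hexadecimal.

Each octal digit is 3 bits: 1=001 2=010 5=101 3=011 4=100 7=111 0=000.
Group the bits into nibbles: 0101 0101 0111 0011 1000 → 55738.

0x55738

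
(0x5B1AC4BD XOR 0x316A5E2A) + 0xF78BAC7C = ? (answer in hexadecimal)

First 0x5B1AC4BD XOR 0x316A5E2A = 0x6A709A97.
Add column by column in base 16, right to left:
  7+C = 3 carry 1
  9+7+1 = 1 carry 1
  A+C+1 = 7 carry 1
  9+A+1 = 4 carry 1
  0+B+1 = C
  7+8 = F
  A+7 = 1 carry 1
  6+F+1 = 6 carry 1
  final carry 1

0x161FC4713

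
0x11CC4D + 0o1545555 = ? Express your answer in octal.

0x11CC4D = 0o4346115 in octal.
Add column by column in base 8, right to left:
  5+5 = 2 carry 1
  1+5+1 = 7
  1+5 = 6
  6+5 = 3 carry 1
  4+4+1 = 1 carry 1
  3+5+1 = 1 carry 1
  4+1+1 = 6

0o6113672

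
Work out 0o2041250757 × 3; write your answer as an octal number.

0o6143772715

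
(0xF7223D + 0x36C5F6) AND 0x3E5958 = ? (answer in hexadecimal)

Add column by column in base 16, right to left:
  D+6 = 3 carry 1
  3+F+1 = 3 carry 1
  2+5+1 = 8
  2+C = E
  7+6 = D
  F+3 = 2 carry 1
  final carry 1
Sum = 0x12DE833; now AND with 0x3E5958:
  1&0=0, 2&3=2, D&E=C, E&5=4, 8&9=8, 3&5=1, 3&8=0

0x2C4810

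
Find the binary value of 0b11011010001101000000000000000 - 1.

0b11011010001100111111111111111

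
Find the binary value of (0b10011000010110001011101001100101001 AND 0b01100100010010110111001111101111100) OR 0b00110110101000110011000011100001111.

0b10011000010110001011101001100101001 AND 0b01100100010010110111001111101111100 = 0b00000000010010000011001001100101000.
Then OR with 0b00110110101000110011000011100001111.

0b110110111010110011001011100101111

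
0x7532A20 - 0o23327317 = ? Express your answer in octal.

0o701275521

0x7532A20 = 0o724625040 in octal.
Subtract column by column in base 8:
  0-7 → 1 (borrow)
  4-1-1 → 2
  0-3 → 5 (borrow)
  5-7-1 → 5 (borrow)
  2-2-1 → 7 (borrow)
  6-3-1 → 2
  4-3 → 1
  2-2 → 0
  7-0 → 7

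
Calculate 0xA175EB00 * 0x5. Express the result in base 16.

0x3274D9700

Multiply each base-16 digit by 5, carrying:
  0×5 = 0 → write 0
  0×5 = 0 → write 0
  B×5 = 55 → write 7 carry 3
  E×5+3 = 73 → write 9 carry 4
  5×5+4 = 29 → write D carry 1
  7×5+1 = 36 → write 4 carry 2
  1×5+2 = 7 → write 7
  A×5 = 50 → write 2 carry 3
  remaining carry: 3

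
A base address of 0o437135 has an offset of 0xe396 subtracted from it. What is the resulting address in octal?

0xe396 = 0o161626 in octal.
Subtract column by column in base 8:
  5-6 → 7 (borrow)
  3-2-1 → 0
  1-6 → 3 (borrow)
  7-1-1 → 5
  3-6 → 5 (borrow)
  4-1-1 → 2

0o255307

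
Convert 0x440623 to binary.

Expand each hex digit to 4 bits: 4=0100 4=0100 0=0000 6=0110 2=0010 3=0011.

0b10001000000011000100011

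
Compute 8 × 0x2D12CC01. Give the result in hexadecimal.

0x168966008

Multiply each base-16 digit by 8, carrying:
  1×8 = 8 → write 8
  0×8 = 0 → write 0
  C×8 = 96 → write 0 carry 6
  C×8+6 = 102 → write 6 carry 6
  2×8+6 = 22 → write 6 carry 1
  1×8+1 = 9 → write 9
  D×8 = 104 → write 8 carry 6
  2×8+6 = 22 → write 6 carry 1
  remaining carry: 1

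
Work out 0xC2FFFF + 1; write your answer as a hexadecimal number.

0xC30000

The trailing 4 digits are F (max in base 16), so adding 1 cascades: they roll to 0 and the next digit up increments.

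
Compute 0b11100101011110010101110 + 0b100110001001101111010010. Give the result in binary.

0b1000010110101100010000000

Add column by column in base 2, right to left:
  0+0 = 0
  1+1 = 0 carry 1
  1+0+1 = 0 carry 1
  1+0+1 = 0 carry 1
  0+1+1 = 0 carry 1
  1+0+1 = 0 carry 1
  0+1+1 = 0 carry 1
  1+1+1 = 1 carry 1
  0+1+1 = 0 carry 1
  0+1+1 = 0 carry 1
  1+0+1 = 0 carry 1
  1+1+1 = 1 carry 1
  1+1+1 = 1 carry 1
  1+0+1 = 0 carry 1
  0+0+1 = 1
  1+1 = 0 carry 1
  0+0+1 = 1
  1+0 = 1
  0+0 = 0
  0+1 = 1
  1+1 = 0 carry 1
  1+0+1 = 0 carry 1
  1+0+1 = 0 carry 1
  0+1+1 = 0 carry 1
  final carry 1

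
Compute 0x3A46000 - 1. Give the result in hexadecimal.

0x3A45FFF

The trailing 3 digits are 0, so subtracting 1 borrows through: they become F and the next digit up decrements.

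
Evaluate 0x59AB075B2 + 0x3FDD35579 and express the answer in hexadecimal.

0x99883CB2B

Add column by column in base 16, right to left:
  2+9 = B
  B+7 = 2 carry 1
  5+5+1 = B
  7+5 = C
  0+3 = 3
  B+D = 8 carry 1
  A+D+1 = 8 carry 1
  9+F+1 = 9 carry 1
  5+3+1 = 9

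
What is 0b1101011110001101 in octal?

0o153615

Group the bits in threes: 001 101 011 110 001 101 → 153615.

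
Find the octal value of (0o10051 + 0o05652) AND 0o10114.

Add column by column in base 8, right to left:
  1+2 = 3
  5+5 = 2 carry 1
  0+6+1 = 7
  0+5 = 5
  1+0 = 1
Sum = 0o15723; now AND with 0o10114:
  1&1=1, 5&0=0, 7&1=1, 2&1=0, 3&4=0

0o10100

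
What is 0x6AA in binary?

Expand each hex digit to 4 bits: 6=0110 A=1010 A=1010.

0b11010101010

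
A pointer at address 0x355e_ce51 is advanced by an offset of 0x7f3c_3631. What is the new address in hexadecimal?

0xb49b0482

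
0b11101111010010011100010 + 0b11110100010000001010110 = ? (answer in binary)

Add column by column in base 2, right to left:
  0+0 = 0
  1+1 = 0 carry 1
  0+1+1 = 0 carry 1
  0+0+1 = 1
  0+1 = 1
  1+0 = 1
  1+1 = 0 carry 1
  1+0+1 = 0 carry 1
  0+0+1 = 1
  0+0 = 0
  1+0 = 1
  0+0 = 0
  0+0 = 0
  1+1 = 0 carry 1
  0+0+1 = 1
  1+0 = 1
  1+0 = 1
  1+1 = 0 carry 1
  1+0+1 = 0 carry 1
  0+1+1 = 0 carry 1
  1+1+1 = 1 carry 1
  1+1+1 = 1 carry 1
  1+1+1 = 1 carry 1
  final carry 1

0b111100011100010100111000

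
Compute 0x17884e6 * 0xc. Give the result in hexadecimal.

Multiply each base-16 digit by 12, carrying:
  6×12 = 72 → write 8 carry 4
  e×12+4 = 172 → write c carry 10
  4×12+10 = 58 → write a carry 3
  8×12+3 = 99 → write 3 carry 6
  8×12+6 = 102 → write 6 carry 6
  7×12+6 = 90 → write a carry 5
  1×12+5 = 17 → write 1 carry 1
  remaining carry: 1

0x11a63ac8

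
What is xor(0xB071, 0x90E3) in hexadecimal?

0x2092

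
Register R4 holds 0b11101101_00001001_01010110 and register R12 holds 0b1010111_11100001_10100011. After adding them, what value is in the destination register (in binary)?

Add column by column in base 2, right to left:
  0+1 = 1
  1+1 = 0 carry 1
  1+0+1 = 0 carry 1
  0+0+1 = 1
  1+0 = 1
  0+1 = 1
  1+0 = 1
  0+1 = 1
  1+1 = 0 carry 1
  0+0+1 = 1
  0+0 = 0
  1+0 = 1
  0+0 = 0
  0+1 = 1
  0+1 = 1
  0+1 = 1
  1+1 = 0 carry 1
  0+1+1 = 0 carry 1
  1+1+1 = 1 carry 1
  1+0+1 = 0 carry 1
  0+1+1 = 0 carry 1
  1+0+1 = 0 carry 1
  1+1+1 = 1 carry 1
  1+0+1 = 0 carry 1
  final carry 1

0b1010001001110101011111001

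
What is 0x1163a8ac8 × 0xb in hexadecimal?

0xbf483f698

Multiply each base-16 digit by 11, carrying:
  8×11 = 88 → write 8 carry 5
  c×11+5 = 137 → write 9 carry 8
  a×11+8 = 118 → write 6 carry 7
  8×11+7 = 95 → write f carry 5
  a×11+5 = 115 → write 3 carry 7
  3×11+7 = 40 → write 8 carry 2
  6×11+2 = 68 → write 4 carry 4
  1×11+4 = 15 → write f
  1×11 = 11 → write b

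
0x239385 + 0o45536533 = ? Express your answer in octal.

0o56450340

0x239385 = 0o10711605 in octal.
Add column by column in base 8, right to left:
  5+3 = 0 carry 1
  0+3+1 = 4
  6+5 = 3 carry 1
  1+6+1 = 0 carry 1
  1+3+1 = 5
  7+5 = 4 carry 1
  0+5+1 = 6
  1+4 = 5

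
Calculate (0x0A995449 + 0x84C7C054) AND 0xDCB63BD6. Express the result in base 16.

0x8C201094

Add column by column in base 16, right to left:
  9+4 = D
  4+5 = 9
  4+0 = 4
  5+C = 1 carry 1
  9+7+1 = 1 carry 1
  9+C+1 = 6 carry 1
  A+4+1 = F
  0+8 = 8
Sum = 0x8F61149D; now AND with 0xDCB63BD6:
  8&D=8, F&C=C, 6&B=2, 1&6=0, 1&3=1, 4&B=0, 9&D=9, D&6=4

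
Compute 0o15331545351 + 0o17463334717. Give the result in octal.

Add column by column in base 8, right to left:
  1+7 = 0 carry 1
  5+1+1 = 7
  3+7 = 2 carry 1
  5+4+1 = 2 carry 1
  4+3+1 = 0 carry 1
  5+3+1 = 1 carry 1
  1+3+1 = 5
  3+6 = 1 carry 1
  3+4+1 = 0 carry 1
  5+7+1 = 5 carry 1
  1+1+1 = 3

0o35015102270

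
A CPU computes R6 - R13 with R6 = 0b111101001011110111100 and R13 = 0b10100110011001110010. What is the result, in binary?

Subtract column by column in base 2:
  0-0 → 0
  0-1 → 1 (borrow)
  1-0-1 → 0
  1-0 → 1
  1-1 → 0
  1-1 → 0
  0-1 → 1 (borrow)
  1-0-1 → 0
  1-0 → 1
  1-1 → 0
  1-1 → 0
  0-0 → 0
  1-0 → 1
  0-1 → 1 (borrow)
  0-1-1 → 0 (borrow)
  1-0-1 → 0
  0-0 → 0
  1-1 → 0
  1-0 → 1
  1-1 → 0
  1-0 → 1

0b101000011000101001010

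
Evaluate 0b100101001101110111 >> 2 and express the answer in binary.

0b1001010011011101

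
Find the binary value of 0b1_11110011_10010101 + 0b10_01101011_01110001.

0b1000101111100000110

Add column by column in base 2, right to left:
  1+1 = 0 carry 1
  0+0+1 = 1
  1+0 = 1
  0+0 = 0
  1+1 = 0 carry 1
  0+1+1 = 0 carry 1
  0+1+1 = 0 carry 1
  1+0+1 = 0 carry 1
  1+1+1 = 1 carry 1
  1+1+1 = 1 carry 1
  0+0+1 = 1
  0+1 = 1
  1+0 = 1
  1+1 = 0 carry 1
  1+1+1 = 1 carry 1
  1+0+1 = 0 carry 1
  1+0+1 = 0 carry 1
  0+1+1 = 0 carry 1
  final carry 1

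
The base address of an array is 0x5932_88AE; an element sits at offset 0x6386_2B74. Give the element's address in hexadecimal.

Add column by column in base 16, right to left:
  E+4 = 2 carry 1
  A+7+1 = 2 carry 1
  8+B+1 = 4 carry 1
  8+2+1 = B
  2+6 = 8
  3+8 = B
  9+3 = C
  5+6 = B

0xBCB8B422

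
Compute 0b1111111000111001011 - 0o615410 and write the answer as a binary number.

0o615410 = 0b110001101100001000 in binary.
Subtract column by column in base 2:
  1-0 → 1
  1-0 → 1
  0-0 → 0
  1-1 → 0
  0-0 → 0
  0-0 → 0
  1-0 → 1
  1-0 → 1
  1-1 → 0
  0-1 → 1 (borrow)
  0-0-1 → 1 (borrow)
  0-1-1 → 0 (borrow)
  1-1-1 → 1 (borrow)
  1-0-1 → 0
  1-0 → 1
  1-0 → 1
  1-1 → 0
  1-1 → 0
  1-0 → 1

0b1001101011011000011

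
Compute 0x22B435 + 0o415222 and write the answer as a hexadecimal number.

0x24CEC7

0o415222 = 0x21A92 in hexadecimal.
Add column by column in base 16, right to left:
  5+2 = 7
  3+9 = C
  4+A = E
  B+1 = C
  2+2 = 4
  2+0 = 2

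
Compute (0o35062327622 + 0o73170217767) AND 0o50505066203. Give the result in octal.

0o10000046201

Add column by column in base 8, right to left:
  2+7 = 1 carry 1
  2+6+1 = 1 carry 1
  6+7+1 = 6 carry 1
  7+7+1 = 7 carry 1
  2+1+1 = 4
  3+2 = 5
  2+0 = 2
  6+7 = 5 carry 1
  0+1+1 = 2
  5+3 = 0 carry 1
  3+7+1 = 3 carry 1
  final carry 1
Sum = 0o130252547611; now AND with 0o50505066203:
  1&0=0, 3&5=1, 0&0=0, 2&5=0, 5&0=0, 2&5=0, 5&0=0, 4&6=4, 7&6=6, 6&2=2, 1&0=0, 1&3=1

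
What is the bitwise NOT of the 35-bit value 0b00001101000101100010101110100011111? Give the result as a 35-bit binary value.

Invert each bit: 00001101000101100010101110100011111 → 11110010111010011101010001011100000.

0b11110010111010011101010001011100000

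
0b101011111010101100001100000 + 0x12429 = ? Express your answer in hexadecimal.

0b101011111010101100001100000 = 0x57D5860 in hexadecimal.
Add column by column in base 16, right to left:
  0+9 = 9
  6+2 = 8
  8+4 = C
  5+2 = 7
  D+1 = E
  7+0 = 7
  5+0 = 5

0x57E7C89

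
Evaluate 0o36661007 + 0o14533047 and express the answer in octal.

0o53414056

Add column by column in base 8, right to left:
  7+7 = 6 carry 1
  0+4+1 = 5
  0+0 = 0
  1+3 = 4
  6+3 = 1 carry 1
  6+5+1 = 4 carry 1
  6+4+1 = 3 carry 1
  3+1+1 = 5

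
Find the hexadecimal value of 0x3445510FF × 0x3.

Multiply each base-16 digit by 3, carrying:
  F×3 = 45 → write D carry 2
  F×3+2 = 47 → write F carry 2
  0×3+2 = 2 → write 2
  1×3 = 3 → write 3
  5×3 = 15 → write F
  5×3 = 15 → write F
  4×3 = 12 → write C
  4×3 = 12 → write C
  3×3 = 9 → write 9

0x9CCFF32FD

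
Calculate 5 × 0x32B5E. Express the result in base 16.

0xFD8D6

Multiply each base-16 digit by 5, carrying:
  E×5 = 70 → write 6 carry 4
  5×5+4 = 29 → write D carry 1
  B×5+1 = 56 → write 8 carry 3
  2×5+3 = 13 → write D
  3×5 = 15 → write F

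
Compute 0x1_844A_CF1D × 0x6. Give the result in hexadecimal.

0x919C0DAAE

Multiply each base-16 digit by 6, carrying:
  D×6 = 78 → write E carry 4
  1×6+4 = 10 → write A
  F×6 = 90 → write A carry 5
  C×6+5 = 77 → write D carry 4
  A×6+4 = 64 → write 0 carry 4
  4×6+4 = 28 → write C carry 1
  4×6+1 = 25 → write 9 carry 1
  8×6+1 = 49 → write 1 carry 3
  1×6+3 = 9 → write 9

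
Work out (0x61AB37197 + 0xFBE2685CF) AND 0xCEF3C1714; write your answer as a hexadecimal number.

0x4C8181704

Add column by column in base 16, right to left:
  7+F = 6 carry 1
  9+C+1 = 6 carry 1
  1+5+1 = 7
  7+8 = F
  3+6 = 9
  B+2 = D
  A+E = 8 carry 1
  1+B+1 = D
  6+F = 5 carry 1
  final carry 1
Sum = 0x15D8D9F766; now AND with 0xCEF3C1714:
  1&0=0, 5&C=4, D&E=C, 8&F=8, D&3=1, 9&C=8, F&1=1, 7&7=7, 6&1=0, 6&4=4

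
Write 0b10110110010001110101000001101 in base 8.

Group the bits in threes: 010 110 110 010 001 110 101 000 001 101 → 2662165015.

0o2662165015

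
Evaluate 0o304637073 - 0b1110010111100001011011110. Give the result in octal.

0b1110010111100001011011110 = 0o162741336 in octal.
Subtract column by column in base 8:
  3-6 → 5 (borrow)
  7-3-1 → 3
  0-3 → 5 (borrow)
  7-1-1 → 5
  3-4 → 7 (borrow)
  6-7-1 → 6 (borrow)
  4-2-1 → 1
  0-6 → 2 (borrow)
  3-1-1 → 1

0o121675535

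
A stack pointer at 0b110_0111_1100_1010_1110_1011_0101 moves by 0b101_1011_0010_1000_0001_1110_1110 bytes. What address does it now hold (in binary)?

Add column by column in base 2, right to left:
  1+0 = 1
  0+1 = 1
  1+1 = 0 carry 1
  0+1+1 = 0 carry 1
  1+0+1 = 0 carry 1
  1+1+1 = 1 carry 1
  0+1+1 = 0 carry 1
  1+1+1 = 1 carry 1
  0+1+1 = 0 carry 1
  1+0+1 = 0 carry 1
  1+0+1 = 0 carry 1
  1+0+1 = 0 carry 1
  0+0+1 = 1
  1+0 = 1
  0+0 = 0
  1+1 = 0 carry 1
  0+0+1 = 1
  0+1 = 1
  1+0 = 1
  1+0 = 1
  1+1 = 0 carry 1
  1+1+1 = 1 carry 1
  1+0+1 = 0 carry 1
  0+1+1 = 0 carry 1
  0+1+1 = 0 carry 1
  1+0+1 = 0 carry 1
  1+1+1 = 1 carry 1
  final carry 1

0b1100001011110011000010100011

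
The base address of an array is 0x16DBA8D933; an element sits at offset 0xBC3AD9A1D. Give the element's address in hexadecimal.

0x229F567350

Add column by column in base 16, right to left:
  3+D = 0 carry 1
  3+1+1 = 5
  9+A = 3 carry 1
  D+9+1 = 7 carry 1
  8+D+1 = 6 carry 1
  A+A+1 = 5 carry 1
  B+3+1 = F
  D+C = 9 carry 1
  6+B+1 = 2 carry 1
  1+0+1 = 2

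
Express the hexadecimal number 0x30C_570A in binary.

0b11000011000101011100001010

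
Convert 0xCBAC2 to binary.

Expand each hex digit to 4 bits: C=1100 B=1011 A=1010 C=1100 2=0010.

0b11001011101011000010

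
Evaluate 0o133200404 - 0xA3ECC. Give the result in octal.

0o130541070

0xA3ECC = 0o2437314 in octal.
Subtract column by column in base 8:
  4-4 → 0
  0-1 → 7 (borrow)
  4-3-1 → 0
  0-7 → 1 (borrow)
  0-3-1 → 4 (borrow)
  2-4-1 → 5 (borrow)
  3-2-1 → 0
  3-0 → 3
  1-0 → 1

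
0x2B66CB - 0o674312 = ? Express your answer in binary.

0b1001111110111000000001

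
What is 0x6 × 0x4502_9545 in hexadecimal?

0x19E0F7F9E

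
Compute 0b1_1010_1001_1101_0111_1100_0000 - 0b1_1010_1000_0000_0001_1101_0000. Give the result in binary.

Subtract column by column in base 2:
  0-0 → 0
  0-0 → 0
  0-0 → 0
  0-0 → 0
  0-1 → 1 (borrow)
  0-0-1 → 1 (borrow)
  1-1-1 → 1 (borrow)
  1-1-1 → 1 (borrow)
  1-1-1 → 1 (borrow)
  1-0-1 → 0
  1-0 → 1
  0-0 → 0
  1-0 → 1
  0-0 → 0
  1-0 → 1
  1-0 → 1
  1-0 → 1
  0-0 → 0
  0-0 → 0
  1-1 → 0
  0-0 → 0
  1-1 → 0
  0-0 → 0
  1-1 → 0
  1-1 → 0

0b11101010111110000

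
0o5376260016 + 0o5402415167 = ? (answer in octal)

Add column by column in base 8, right to left:
  6+7 = 5 carry 1
  1+6+1 = 0 carry 1
  0+1+1 = 2
  0+5 = 5
  6+1 = 7
  2+4 = 6
  6+2 = 0 carry 1
  7+0+1 = 0 carry 1
  3+4+1 = 0 carry 1
  5+5+1 = 3 carry 1
  final carry 1

0o13000675205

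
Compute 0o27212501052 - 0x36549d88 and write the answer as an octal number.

0o20365362242

0x36549d88 = 0o6625116610 in octal.
Subtract column by column in base 8:
  2-0 → 2
  5-1 → 4
  0-6 → 2 (borrow)
  1-6-1 → 2 (borrow)
  0-1-1 → 6 (borrow)
  5-1-1 → 3
  2-5 → 5 (borrow)
  1-2-1 → 6 (borrow)
  2-6-1 → 3 (borrow)
  7-6-1 → 0
  2-0 → 2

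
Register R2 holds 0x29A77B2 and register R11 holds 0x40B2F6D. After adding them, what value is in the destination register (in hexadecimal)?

Add column by column in base 16, right to left:
  2+D = F
  B+6 = 1 carry 1
  7+F+1 = 7 carry 1
  7+2+1 = A
  A+B = 5 carry 1
  9+0+1 = A
  2+4 = 6

0x6A5A71F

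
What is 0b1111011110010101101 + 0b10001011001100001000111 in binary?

0b10011010101010011110100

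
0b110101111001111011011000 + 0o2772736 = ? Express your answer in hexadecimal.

0xe394b6

0b110101111001111011011000 = 0xd79ed8 in hexadecimal.
0o2772736 = 0xbf5de in hexadecimal.
Add column by column in base 16, right to left:
  8+e = 6 carry 1
  d+d+1 = b carry 1
  e+5+1 = 4 carry 1
  9+f+1 = 9 carry 1
  7+b+1 = 3 carry 1
  d+0+1 = e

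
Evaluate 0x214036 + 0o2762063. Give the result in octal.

0x214036 = 0o10240066 in octal.
Add column by column in base 8, right to left:
  6+3 = 1 carry 1
  6+6+1 = 5 carry 1
  0+0+1 = 1
  0+2 = 2
  4+6 = 2 carry 1
  2+7+1 = 2 carry 1
  0+2+1 = 3
  1+0 = 1

0o13222151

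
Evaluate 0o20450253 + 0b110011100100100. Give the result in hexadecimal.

0o20450253 = 0x4250ab in hexadecimal.
0b110011100100100 = 0x6724 in hexadecimal.
Add column by column in base 16, right to left:
  b+4 = f
  a+2 = c
  0+7 = 7
  5+6 = b
  2+0 = 2
  4+0 = 4

0x42b7cf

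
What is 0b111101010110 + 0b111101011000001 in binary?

0b1000101000010111

Add column by column in base 2, right to left:
  0+1 = 1
  1+0 = 1
  1+0 = 1
  0+0 = 0
  1+0 = 1
  0+0 = 0
  1+1 = 0 carry 1
  0+1+1 = 0 carry 1
  1+0+1 = 0 carry 1
  1+1+1 = 1 carry 1
  1+0+1 = 0 carry 1
  1+1+1 = 1 carry 1
  0+1+1 = 0 carry 1
  0+1+1 = 0 carry 1
  0+1+1 = 0 carry 1
  final carry 1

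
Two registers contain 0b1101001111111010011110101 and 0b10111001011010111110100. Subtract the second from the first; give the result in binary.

Subtract column by column in base 2:
  1-0 → 1
  0-0 → 0
  1-1 → 0
  0-0 → 0
  1-1 → 0
  1-1 → 0
  1-1 → 0
  1-1 → 0
  0-1 → 1 (borrow)
  0-0-1 → 1 (borrow)
  1-1-1 → 1 (borrow)
  0-0-1 → 1 (borrow)
  1-1-1 → 1 (borrow)
  1-1-1 → 1 (borrow)
  1-0-1 → 0
  1-1 → 0
  1-0 → 1
  1-0 → 1
  1-1 → 0
  0-1 → 1 (borrow)
  0-1-1 → 0 (borrow)
  1-0-1 → 0
  0-1 → 1 (borrow)
  1-0-1 → 0
  1-0 → 1

0b1010010110011111100000001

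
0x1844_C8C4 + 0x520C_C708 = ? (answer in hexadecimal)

0x6A518FCC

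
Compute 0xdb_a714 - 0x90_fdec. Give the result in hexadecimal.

Subtract column by column in base 16:
  4-c → 8 (borrow)
  1-e-1 → 2 (borrow)
  7-d-1 → 9 (borrow)
  a-f-1 → a (borrow)
  b-0-1 → a
  d-9 → 4

0x4aa928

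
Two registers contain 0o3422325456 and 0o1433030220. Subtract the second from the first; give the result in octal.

Subtract column by column in base 8:
  6-0 → 6
  5-2 → 3
  4-2 → 2
  5-0 → 5
  2-3 → 7 (borrow)
  3-0-1 → 2
  2-3 → 7 (borrow)
  2-3-1 → 6 (borrow)
  4-4-1 → 7 (borrow)
  3-1-1 → 1

0o1767275236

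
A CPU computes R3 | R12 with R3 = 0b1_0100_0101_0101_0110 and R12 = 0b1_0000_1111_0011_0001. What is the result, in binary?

OR bit by bit (1 where either bit is 1):
  10100010101010110
| 10000111100110001
= 10100111101110111

0b10100111101110111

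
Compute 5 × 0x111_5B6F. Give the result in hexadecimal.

0x556C92B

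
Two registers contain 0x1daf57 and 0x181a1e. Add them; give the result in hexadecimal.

Add column by column in base 16, right to left:
  7+e = 5 carry 1
  5+1+1 = 7
  f+a = 9 carry 1
  a+1+1 = c
  d+8 = 5 carry 1
  1+1+1 = 3

0x35c975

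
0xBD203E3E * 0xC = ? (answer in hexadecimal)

Multiply each base-16 digit by 12, carrying:
  E×12 = 168 → write 8 carry 10
  3×12+10 = 46 → write E carry 2
  E×12+2 = 170 → write A carry 10
  3×12+10 = 46 → write E carry 2
  0×12+2 = 2 → write 2
  2×12 = 24 → write 8 carry 1
  D×12+1 = 157 → write D carry 9
  B×12+9 = 141 → write D carry 8
  remaining carry: 8

0x8DD82EAE8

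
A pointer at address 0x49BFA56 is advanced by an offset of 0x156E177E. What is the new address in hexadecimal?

0x1A0A11D4

Add column by column in base 16, right to left:
  6+E = 4 carry 1
  5+7+1 = D
  A+7 = 1 carry 1
  F+1+1 = 1 carry 1
  B+E+1 = A carry 1
  9+6+1 = 0 carry 1
  4+5+1 = A
  0+1 = 1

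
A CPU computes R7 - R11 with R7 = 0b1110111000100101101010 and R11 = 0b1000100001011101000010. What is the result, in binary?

0b110010111001000101000

Subtract column by column in base 2:
  0-0 → 0
  1-1 → 0
  0-0 → 0
  1-0 → 1
  0-0 → 0
  1-0 → 1
  1-1 → 0
  0-0 → 0
  1-1 → 0
  0-1 → 1 (borrow)
  0-1-1 → 0 (borrow)
  1-0-1 → 0
  0-1 → 1 (borrow)
  0-0-1 → 1 (borrow)
  0-0-1 → 1 (borrow)
  1-0-1 → 0
  1-0 → 1
  1-1 → 0
  0-0 → 0
  1-0 → 1
  1-0 → 1
  1-1 → 0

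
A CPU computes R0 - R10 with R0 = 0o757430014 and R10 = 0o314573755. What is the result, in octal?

0o442634037

Subtract column by column in base 8:
  4-5 → 7 (borrow)
  1-5-1 → 3 (borrow)
  0-7-1 → 0 (borrow)
  0-3-1 → 4 (borrow)
  3-7-1 → 3 (borrow)
  4-5-1 → 6 (borrow)
  7-4-1 → 2
  5-1 → 4
  7-3 → 4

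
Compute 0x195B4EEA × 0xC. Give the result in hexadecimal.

0x13047B2F8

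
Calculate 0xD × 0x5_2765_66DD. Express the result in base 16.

0x4300263939

Multiply each base-16 digit by 13, carrying:
  D×13 = 169 → write 9 carry 10
  D×13+10 = 179 → write 3 carry 11
  6×13+11 = 89 → write 9 carry 5
  6×13+5 = 83 → write 3 carry 5
  5×13+5 = 70 → write 6 carry 4
  6×13+4 = 82 → write 2 carry 5
  7×13+5 = 96 → write 0 carry 6
  2×13+6 = 32 → write 0 carry 2
  5×13+2 = 67 → write 3 carry 4
  remaining carry: 4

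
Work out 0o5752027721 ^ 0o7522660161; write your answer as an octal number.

0o2270647640

XOR each oct digit independently (no carries):
  5^7=2, 7^5=2, 5^2=7, 2^2=0, 0^6=6, 2^6=4, 7^0=7, 7^1=6, 2^6=4, 1^1=0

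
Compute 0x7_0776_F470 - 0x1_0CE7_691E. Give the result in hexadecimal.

Subtract column by column in base 16:
  0-E → 2 (borrow)
  7-1-1 → 5
  4-9 → B (borrow)
  F-6-1 → 8
  6-7 → F (borrow)
  7-E-1 → 8 (borrow)
  7-C-1 → A (borrow)
  0-0-1 → F (borrow)
  7-1-1 → 5

0x5FA8F8B52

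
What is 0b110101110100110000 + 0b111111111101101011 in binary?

Add column by column in base 2, right to left:
  0+1 = 1
  0+1 = 1
  0+0 = 0
  0+1 = 1
  1+0 = 1
  1+1 = 0 carry 1
  0+1+1 = 0 carry 1
  0+0+1 = 1
  1+1 = 0 carry 1
  0+1+1 = 0 carry 1
  1+1+1 = 1 carry 1
  1+1+1 = 1 carry 1
  1+1+1 = 1 carry 1
  0+1+1 = 0 carry 1
  1+1+1 = 1 carry 1
  0+1+1 = 0 carry 1
  1+1+1 = 1 carry 1
  1+1+1 = 1 carry 1
  final carry 1

0b1110101110010011011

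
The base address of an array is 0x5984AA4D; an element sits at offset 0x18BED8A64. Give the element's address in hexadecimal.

Add column by column in base 16, right to left:
  D+4 = 1 carry 1
  4+6+1 = B
  A+A = 4 carry 1
  A+8+1 = 3 carry 1
  4+D+1 = 2 carry 1
  8+E+1 = 7 carry 1
  9+B+1 = 5 carry 1
  5+8+1 = E
  0+1 = 1

0x1E57234B1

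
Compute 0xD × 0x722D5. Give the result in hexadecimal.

Multiply each base-16 digit by 13, carrying:
  5×13 = 65 → write 1 carry 4
  D×13+4 = 173 → write D carry 10
  2×13+10 = 36 → write 4 carry 2
  2×13+2 = 28 → write C carry 1
  7×13+1 = 92 → write C carry 5
  remaining carry: 5

0x5CC4D1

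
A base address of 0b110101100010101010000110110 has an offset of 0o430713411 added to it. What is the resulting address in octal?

0o1305165477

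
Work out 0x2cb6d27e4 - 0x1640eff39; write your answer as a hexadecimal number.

Subtract column by column in base 16:
  4-9 → b (borrow)
  e-3-1 → a
  7-f → 8 (borrow)
  2-f-1 → 2 (borrow)
  d-e-1 → e (borrow)
  6-0-1 → 5
  b-4 → 7
  c-6 → 6
  2-1 → 1

0x1675e28ab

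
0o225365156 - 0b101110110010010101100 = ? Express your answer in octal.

0o217502702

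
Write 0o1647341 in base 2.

Each octal digit is 3 bits: 1=001 6=110 4=100 7=111 3=011 4=100 1=001.

0b1110100111011100001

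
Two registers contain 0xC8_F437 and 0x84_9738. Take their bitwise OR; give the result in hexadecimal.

OR each hex digit independently (no carries):
  C|8=C, 8|4=C, F|9=F, 4|7=7, 3|3=3, 7|8=F

0xCCF73F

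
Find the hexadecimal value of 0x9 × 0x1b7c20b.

0xf75d263

Multiply each base-16 digit by 9, carrying:
  b×9 = 99 → write 3 carry 6
  0×9+6 = 6 → write 6
  2×9 = 18 → write 2 carry 1
  c×9+1 = 109 → write d carry 6
  7×9+6 = 69 → write 5 carry 4
  b×9+4 = 103 → write 7 carry 6
  1×9+6 = 15 → write f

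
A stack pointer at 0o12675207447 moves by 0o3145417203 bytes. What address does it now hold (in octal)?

Add column by column in base 8, right to left:
  7+3 = 2 carry 1
  4+0+1 = 5
  4+2 = 6
  7+7 = 6 carry 1
  0+1+1 = 2
  2+4 = 6
  5+5 = 2 carry 1
  7+4+1 = 4 carry 1
  6+1+1 = 0 carry 1
  2+3+1 = 6
  1+0 = 1

0o16042626652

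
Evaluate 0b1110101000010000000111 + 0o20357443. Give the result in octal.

0o37061452

0b1110101000010000000111 = 0o16502007 in octal.
Add column by column in base 8, right to left:
  7+3 = 2 carry 1
  0+4+1 = 5
  0+4 = 4
  2+7 = 1 carry 1
  0+5+1 = 6
  5+3 = 0 carry 1
  6+0+1 = 7
  1+2 = 3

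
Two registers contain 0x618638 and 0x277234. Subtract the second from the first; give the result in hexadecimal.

Subtract column by column in base 16:
  8-4 → 4
  3-3 → 0
  6-2 → 4
  8-7 → 1
  1-7 → A (borrow)
  6-2-1 → 3

0x3A1404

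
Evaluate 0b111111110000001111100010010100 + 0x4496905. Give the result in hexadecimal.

0x440a6199

0b111111110000001111100010010100 = 0x3fc0f894 in hexadecimal.
Add column by column in base 16, right to left:
  4+5 = 9
  9+0 = 9
  8+9 = 1 carry 1
  f+6+1 = 6 carry 1
  0+9+1 = a
  c+4 = 0 carry 1
  f+4+1 = 4 carry 1
  3+0+1 = 4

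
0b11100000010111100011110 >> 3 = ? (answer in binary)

Right shift by 3: drop the 3 least-significant bits.

0b11100000010111100011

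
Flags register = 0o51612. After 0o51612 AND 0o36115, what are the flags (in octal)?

0o10010

AND each oct digit independently (no carries):
  5&3=1, 1&6=0, 6&1=0, 1&1=1, 2&5=0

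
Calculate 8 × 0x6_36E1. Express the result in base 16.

Multiply each base-16 digit by 8, carrying:
  1×8 = 8 → write 8
  E×8 = 112 → write 0 carry 7
  6×8+7 = 55 → write 7 carry 3
  3×8+3 = 27 → write B carry 1
  6×8+1 = 49 → write 1 carry 3
  remaining carry: 3

0x31B708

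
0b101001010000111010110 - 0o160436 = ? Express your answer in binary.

0o160436 = 0b1110000100011110 in binary.
Subtract column by column in base 2:
  0-0 → 0
  1-1 → 0
  1-1 → 0
  0-1 → 1 (borrow)
  1-1-1 → 1 (borrow)
  0-0-1 → 1 (borrow)
  1-0-1 → 0
  1-0 → 1
  1-1 → 0
  0-0 → 0
  0-0 → 0
  0-0 → 0
  0-0 → 0
  1-1 → 0
  0-1 → 1 (borrow)
  1-1-1 → 1 (borrow)
  0-0-1 → 1 (borrow)
  0-0-1 → 1 (borrow)
  1-0-1 → 0
  0-0 → 0
  1-0 → 1

0b100111100000010111000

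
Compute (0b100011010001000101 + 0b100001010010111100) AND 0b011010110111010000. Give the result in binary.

Add column by column in base 2, right to left:
  1+0 = 1
  0+0 = 0
  1+1 = 0 carry 1
  0+1+1 = 0 carry 1
  0+1+1 = 0 carry 1
  0+1+1 = 0 carry 1
  1+0+1 = 0 carry 1
  0+1+1 = 0 carry 1
  0+0+1 = 1
  0+0 = 0
  1+1 = 0 carry 1
  0+0+1 = 1
  1+1 = 0 carry 1
  1+0+1 = 0 carry 1
  0+0+1 = 1
  0+0 = 0
  0+0 = 0
  1+1 = 0 carry 1
  final carry 1
Sum = 0b1000100100100000001; now AND with 0b011010110111010000:
  1000100100100000001
& 0011010110111010000
= 0000000100100000000

0b100100000000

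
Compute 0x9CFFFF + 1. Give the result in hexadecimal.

The trailing 4 digits are F (max in base 16), so adding 1 cascades: they roll to 0 and the next digit up increments.

0x9D0000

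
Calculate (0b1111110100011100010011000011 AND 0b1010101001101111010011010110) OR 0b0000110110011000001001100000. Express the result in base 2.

0b1111110100011100010011000011 AND 0b1010101001101111010011010110 = 0b1010100000001100010011000010.
Then OR with 0b0000110110011000001001100000.

0b1010110110011100011011100010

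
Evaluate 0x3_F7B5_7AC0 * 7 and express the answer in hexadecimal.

0x1BC5F65B40

Multiply each base-16 digit by 7, carrying:
  0×7 = 0 → write 0
  C×7 = 84 → write 4 carry 5
  A×7+5 = 75 → write B carry 4
  7×7+4 = 53 → write 5 carry 3
  5×7+3 = 38 → write 6 carry 2
  B×7+2 = 79 → write F carry 4
  7×7+4 = 53 → write 5 carry 3
  F×7+3 = 108 → write C carry 6
  3×7+6 = 27 → write B carry 1
  remaining carry: 1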